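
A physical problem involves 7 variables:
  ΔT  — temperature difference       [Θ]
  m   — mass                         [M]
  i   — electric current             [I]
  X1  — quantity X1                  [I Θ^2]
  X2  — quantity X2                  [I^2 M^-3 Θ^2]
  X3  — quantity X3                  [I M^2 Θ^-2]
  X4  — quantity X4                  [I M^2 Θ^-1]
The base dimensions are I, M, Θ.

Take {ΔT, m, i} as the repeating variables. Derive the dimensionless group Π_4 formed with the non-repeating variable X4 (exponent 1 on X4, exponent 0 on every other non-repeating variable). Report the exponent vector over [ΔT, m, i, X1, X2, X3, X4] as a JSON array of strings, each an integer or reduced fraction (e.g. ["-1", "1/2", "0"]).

Dimensional matrix (I×M×Θ by ΔT×m×i×X1×X2×X3×X4):
  I: [ 0  0  1  1  2  1  1]
  M: [ 0  1  0  0 -3  2  2]
  Θ: [ 1  0  0  2  2 -2 -1]
Row reduction gives pivot columns ΔT,m,i; rank = 3
Repeat: ΔT,m,i; free: X1,X2,X3,X4
RREF:
  r0: [   1    0    0    2    2   -2   -1]
  r1: [   0    1    0    0   -3    2    2]
  r2: [   0    0    1    1    2    1    1]
Fix exponent of X4 at 1, X1 at 0, X2 at 0, X3 at 0; solve each RREF row for its pivot's exponent:
  r0: exp(ΔT) + (-1)·1 = 0 ⇒ exp(ΔT) = 1
  r1: exp(m) + (2)·1 = 0 ⇒ exp(m) = -2
  r2: exp(i) + (1)·1 = 0 ⇒ exp(i) = -1
Π_4 = ΔT · m^-2 · i^-1 · X4

["1", "-2", "-1", "0", "0", "0", "1"]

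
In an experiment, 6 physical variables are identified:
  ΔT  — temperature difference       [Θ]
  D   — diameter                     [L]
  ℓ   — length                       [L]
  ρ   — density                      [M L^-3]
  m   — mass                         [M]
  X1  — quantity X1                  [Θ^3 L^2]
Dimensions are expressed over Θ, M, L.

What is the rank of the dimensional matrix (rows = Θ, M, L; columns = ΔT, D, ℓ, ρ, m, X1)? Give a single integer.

Exponent matrix [Θ,M,L] × [ΔT,D,ℓ,ρ,m,X1]:
  Θ: [ 1  0  0  0  0  3]
  M: [ 0  0  0  1  1  0]
  L: [ 0  1  1 -3  0  2]
Echelon form has 3 nonzero rows (pivots: ΔT,D,ρ)

3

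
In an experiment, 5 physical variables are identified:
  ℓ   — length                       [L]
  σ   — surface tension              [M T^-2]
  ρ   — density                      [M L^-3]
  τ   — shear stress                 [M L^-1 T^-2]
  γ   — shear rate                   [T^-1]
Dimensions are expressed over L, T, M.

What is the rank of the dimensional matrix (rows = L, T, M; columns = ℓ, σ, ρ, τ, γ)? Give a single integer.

3

Write exponents as rows L,T,M / cols ℓ,σ,ρ,τ,γ:
  L: [ 1  0 -3 -1  0]
  T: [ 0 -2  0 -2 -1]
  M: [ 0  1  1  1  0]
Echelon form has 3 nonzero rows (pivots: ℓ,σ,ρ)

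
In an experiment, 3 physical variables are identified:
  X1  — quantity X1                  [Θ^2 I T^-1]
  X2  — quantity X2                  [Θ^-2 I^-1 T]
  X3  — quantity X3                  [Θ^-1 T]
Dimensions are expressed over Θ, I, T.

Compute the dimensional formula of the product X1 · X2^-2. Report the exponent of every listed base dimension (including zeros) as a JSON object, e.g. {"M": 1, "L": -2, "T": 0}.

{"Θ": 6, "I": 3, "T": -3}

Write exponents as rows Θ,I,T / cols X1,X2,X3:
  Θ: [ 2 -2 -1]
  I: [ 1 -1  0]
  T: [-1  1  1]
  [Θ]: (1)·2+(-2)·-2 = 6
  [I]: (1)·1+(-2)·-1 = 3
  [T]: (1)·-1+(-2)·1 = -3
⇒ Θ^6 I^3 T^-3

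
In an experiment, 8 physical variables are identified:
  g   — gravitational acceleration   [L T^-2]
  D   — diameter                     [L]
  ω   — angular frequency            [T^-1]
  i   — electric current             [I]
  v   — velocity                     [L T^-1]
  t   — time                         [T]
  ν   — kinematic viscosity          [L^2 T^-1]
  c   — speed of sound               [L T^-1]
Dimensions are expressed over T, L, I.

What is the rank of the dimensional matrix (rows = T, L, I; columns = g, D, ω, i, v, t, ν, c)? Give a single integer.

Write exponents as rows T,L,I / cols g,D,ω,i,v,t,ν,c:
  T: [-2  0 -1  0 -1  1 -1 -1]
  L: [ 1  1  0  0  1  0  2  1]
  I: [ 0  0  0  1  0  0  0  0]
Row reduction gives pivot columns g,D,i; rank = 3

3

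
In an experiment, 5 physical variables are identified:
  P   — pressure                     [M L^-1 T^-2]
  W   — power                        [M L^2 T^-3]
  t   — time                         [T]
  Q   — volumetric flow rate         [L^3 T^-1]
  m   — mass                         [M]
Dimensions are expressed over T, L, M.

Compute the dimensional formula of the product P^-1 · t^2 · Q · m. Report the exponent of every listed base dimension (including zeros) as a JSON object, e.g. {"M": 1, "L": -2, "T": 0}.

{"T": 3, "L": 4, "M": 0}

Dimensional matrix (T×L×M by P×W×t×Q×m):
  T: [-2 -3  1 -1  0]
  L: [-1  2  0  3  0]
  M: [ 1  1  0  0  1]
  [T]: (-1)·-2+(2)·1+(1)·-1+(1)·0 = 3
  [L]: (-1)·-1+(2)·0+(1)·3+(1)·0 = 4
  [M]: (-1)·1+(2)·0+(1)·0+(1)·1 = 0
⇒ T^3 L^4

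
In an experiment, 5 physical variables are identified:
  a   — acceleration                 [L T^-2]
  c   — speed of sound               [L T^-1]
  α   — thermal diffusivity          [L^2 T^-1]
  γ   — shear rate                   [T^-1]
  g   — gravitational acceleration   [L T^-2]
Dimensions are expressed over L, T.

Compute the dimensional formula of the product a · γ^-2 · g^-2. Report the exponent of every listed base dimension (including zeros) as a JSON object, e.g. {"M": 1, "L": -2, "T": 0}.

Exponent matrix [L,T] × [a,c,α,γ,g]:
  L: [ 1  1  2  0  1]
  T: [-2 -1 -1 -1 -2]
  [L]: (1)·1+(-2)·0+(-2)·1 = -1
  [T]: (1)·-2+(-2)·-1+(-2)·-2 = 4
⇒ L^-1 T^4

{"L": -1, "T": 4}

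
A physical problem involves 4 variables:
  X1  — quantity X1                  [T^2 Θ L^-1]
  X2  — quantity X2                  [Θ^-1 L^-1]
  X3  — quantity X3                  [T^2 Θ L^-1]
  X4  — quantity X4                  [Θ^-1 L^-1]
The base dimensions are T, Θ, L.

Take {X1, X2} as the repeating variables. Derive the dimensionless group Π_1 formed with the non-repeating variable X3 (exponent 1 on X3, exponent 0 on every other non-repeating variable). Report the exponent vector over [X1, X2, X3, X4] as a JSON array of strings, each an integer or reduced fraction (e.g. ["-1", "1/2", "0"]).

["-1", "0", "1", "0"]

Exponent matrix [T,Θ,L] × [X1,X2,X3,X4]:
  T: [ 2  0  2  0]
  Θ: [ 1 -1  1 -1]
  L: [-1 -1 -1 -1]
Row reduction gives pivot columns X1,X2; rank = 2
Pivot set = {X1,X2}, free = {X3,X4}
RREF:
  r0: [   1    0    1    0]
  r1: [   0    1    0    1]
  r2: [   0    0    0    0]
Fix exponent of X3 at 1, X4 at 0; solve each RREF row for its pivot's exponent:
  r0: exp(X1) + (1)·1 = 0 ⇒ exp(X1) = -1
  r1: exp(X2) + (0)·1 = 0 ⇒ exp(X2) = 0
Π_1 = X1^-1 · X3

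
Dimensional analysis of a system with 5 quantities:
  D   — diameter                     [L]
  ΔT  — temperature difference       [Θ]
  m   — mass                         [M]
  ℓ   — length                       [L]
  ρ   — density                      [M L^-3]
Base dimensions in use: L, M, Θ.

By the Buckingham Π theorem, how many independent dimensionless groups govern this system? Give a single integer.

Dimensional matrix (L×M×Θ by D×ΔT×m×ℓ×ρ):
  L: [ 1  0  0  1 -3]
  M: [ 0  0  1  0  1]
  Θ: [ 0  1  0  0  0]
Row reduction gives pivot columns D,ΔT,m; rank = 3
Π count = n − r = 5 − 3 = 2

2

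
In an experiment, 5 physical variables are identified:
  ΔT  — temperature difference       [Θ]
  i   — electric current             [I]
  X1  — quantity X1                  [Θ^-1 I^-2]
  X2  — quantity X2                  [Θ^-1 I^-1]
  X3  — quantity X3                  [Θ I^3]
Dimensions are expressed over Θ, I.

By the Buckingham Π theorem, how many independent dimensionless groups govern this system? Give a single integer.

3

Write exponents as rows Θ,I / cols ΔT,i,X1,X2,X3:
  Θ: [ 1  0 -1 -1  1]
  I: [ 0  1 -2 -1  3]
Row reduction gives pivot columns ΔT,i; rank = 2
5 vars − rank 2 = 3 Π groups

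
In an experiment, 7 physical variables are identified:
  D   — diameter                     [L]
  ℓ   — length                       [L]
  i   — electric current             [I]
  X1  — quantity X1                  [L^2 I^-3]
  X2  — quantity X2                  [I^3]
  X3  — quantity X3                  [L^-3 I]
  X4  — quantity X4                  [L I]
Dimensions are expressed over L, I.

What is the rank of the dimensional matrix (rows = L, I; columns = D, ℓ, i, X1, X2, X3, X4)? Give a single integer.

2

Exponent matrix [L,I] × [D,ℓ,i,X1,X2,X3,X4]:
  L: [ 1  1  0  2  0 -3  1]
  I: [ 0  0  1 -3  3  1  1]
Row reduction gives pivot columns D,i; rank = 2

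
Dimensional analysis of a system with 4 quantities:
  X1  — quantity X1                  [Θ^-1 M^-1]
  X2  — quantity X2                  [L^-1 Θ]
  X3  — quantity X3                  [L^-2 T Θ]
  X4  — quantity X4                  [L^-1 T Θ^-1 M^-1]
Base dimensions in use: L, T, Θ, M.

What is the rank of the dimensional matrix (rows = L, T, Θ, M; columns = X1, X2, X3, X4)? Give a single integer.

Dimensional matrix (L×T×Θ×M by X1×X2×X3×X4):
  L: [ 0 -1 -2 -1]
  T: [ 0  0  1  1]
  Θ: [-1  1  1 -1]
  M: [-1  0  0 -1]
Row reduction gives pivot columns X1,X2,X3; rank = 3

3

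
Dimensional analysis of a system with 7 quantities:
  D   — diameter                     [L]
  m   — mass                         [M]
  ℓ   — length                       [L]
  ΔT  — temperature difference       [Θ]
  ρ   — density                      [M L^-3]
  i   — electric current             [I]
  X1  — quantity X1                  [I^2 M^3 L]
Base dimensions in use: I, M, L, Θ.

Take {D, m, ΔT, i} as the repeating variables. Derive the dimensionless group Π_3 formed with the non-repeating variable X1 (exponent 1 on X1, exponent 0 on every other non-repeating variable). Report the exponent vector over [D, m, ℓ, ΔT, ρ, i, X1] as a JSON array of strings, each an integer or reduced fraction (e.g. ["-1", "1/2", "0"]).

Dimensional matrix (I×M×L×Θ by D×m×ℓ×ΔT×ρ×i×X1):
  I: [ 0  0  0  0  0  1  2]
  M: [ 0  1  0  0  1  0  3]
  L: [ 1  0  1  0 -3  0  1]
  Θ: [ 0  0  0  1  0  0  0]
Row reduction gives pivot columns D,m,ΔT,i; rank = 4
Repeat: D,m,ΔT,i; free: ℓ,ρ,X1
RREF:
  r0: [   1    0    1    0   -3    0    1]
  r1: [   0    1    0    0    1    0    3]
  r2: [   0    0    0    1    0    0    0]
  r3: [   0    0    0    0    0    1    2]
Fix exponent of X1 at 1, ℓ at 0, ρ at 0; solve each RREF row for its pivot's exponent:
  r0: exp(D) + (1)·1 = 0 ⇒ exp(D) = -1
  r1: exp(m) + (3)·1 = 0 ⇒ exp(m) = -3
  r2: exp(ΔT) + (0)·1 = 0 ⇒ exp(ΔT) = 0
  r3: exp(i) + (2)·1 = 0 ⇒ exp(i) = -2
Π_3 = D^-1 · m^-3 · i^-2 · X1

["-1", "-3", "0", "0", "0", "-2", "1"]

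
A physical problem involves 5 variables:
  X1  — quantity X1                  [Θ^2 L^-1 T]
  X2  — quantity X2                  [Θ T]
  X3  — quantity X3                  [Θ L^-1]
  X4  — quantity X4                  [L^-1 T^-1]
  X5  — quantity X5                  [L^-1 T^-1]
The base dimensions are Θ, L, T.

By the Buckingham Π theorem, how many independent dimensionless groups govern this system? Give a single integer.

Exponent matrix [Θ,L,T] × [X1,X2,X3,X4,X5]:
  Θ: [ 2  1  1  0  0]
  L: [-1  0 -1 -1 -1]
  T: [ 1  1  0 -1 -1]
Row reduction gives pivot columns X1,X2; rank = 2
Π count = n − r = 5 − 2 = 3

3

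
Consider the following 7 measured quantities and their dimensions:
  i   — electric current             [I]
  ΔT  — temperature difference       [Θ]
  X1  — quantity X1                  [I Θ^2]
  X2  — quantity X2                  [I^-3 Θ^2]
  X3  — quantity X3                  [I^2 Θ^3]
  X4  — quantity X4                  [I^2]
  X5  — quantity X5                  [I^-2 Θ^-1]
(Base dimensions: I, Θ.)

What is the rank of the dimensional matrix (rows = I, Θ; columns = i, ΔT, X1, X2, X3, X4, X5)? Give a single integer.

Write exponents as rows I,Θ / cols i,ΔT,X1,X2,X3,X4,X5:
  I: [ 1  0  1 -3  2  2 -2]
  Θ: [ 0  1  2  2  3  0 -1]
Row reduction gives pivot columns i,ΔT; rank = 2

2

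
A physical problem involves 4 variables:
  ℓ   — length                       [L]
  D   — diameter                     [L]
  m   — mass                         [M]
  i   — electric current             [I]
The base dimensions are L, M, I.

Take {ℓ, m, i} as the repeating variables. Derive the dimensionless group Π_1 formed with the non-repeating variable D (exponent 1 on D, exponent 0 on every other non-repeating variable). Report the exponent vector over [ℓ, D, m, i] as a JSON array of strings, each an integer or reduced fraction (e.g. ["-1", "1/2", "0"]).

Write exponents as rows L,M,I / cols ℓ,D,m,i:
  L: [ 1  1  0  0]
  M: [ 0  0  1  0]
  I: [ 0  0  0  1]
RREF → pivots at {ℓ,m,i} ⇒ r = 3
Repeat: ℓ,m,i; free: D
RREF:
  r0: [   1    1    0    0]
  r1: [   0    0    1    0]
  r2: [   0    0    0    1]
Fix exponent of D at 1; solve each RREF row for its pivot's exponent:
  r0: exp(ℓ) + (1)·1 = 0 ⇒ exp(ℓ) = -1
  r1: exp(m) + (0)·1 = 0 ⇒ exp(m) = 0
  r2: exp(i) + (0)·1 = 0 ⇒ exp(i) = 0
Π_1 = ℓ^-1 · D

["-1", "1", "0", "0"]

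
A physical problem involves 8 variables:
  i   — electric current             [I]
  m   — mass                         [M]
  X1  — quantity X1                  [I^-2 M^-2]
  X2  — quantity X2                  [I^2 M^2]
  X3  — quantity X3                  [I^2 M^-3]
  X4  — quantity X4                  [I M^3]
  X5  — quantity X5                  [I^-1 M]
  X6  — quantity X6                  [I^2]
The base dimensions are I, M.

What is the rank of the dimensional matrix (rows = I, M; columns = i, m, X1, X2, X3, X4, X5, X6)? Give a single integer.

2

Exponent matrix [I,M] × [i,m,X1,X2,X3,X4,X5,X6]:
  I: [ 1  0 -2  2  2  1 -1  2]
  M: [ 0  1 -2  2 -3  3  1  0]
Echelon form has 2 nonzero rows (pivots: i,m)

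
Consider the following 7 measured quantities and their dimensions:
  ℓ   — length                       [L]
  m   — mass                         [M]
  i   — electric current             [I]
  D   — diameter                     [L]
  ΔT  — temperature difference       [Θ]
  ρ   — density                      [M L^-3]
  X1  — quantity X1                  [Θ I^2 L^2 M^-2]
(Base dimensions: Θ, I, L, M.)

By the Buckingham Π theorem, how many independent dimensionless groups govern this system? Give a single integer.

3

Dimensional matrix (Θ×I×L×M by ℓ×m×i×D×ΔT×ρ×X1):
  Θ: [ 0  0  0  0  1  0  1]
  I: [ 0  0  1  0  0  0  2]
  L: [ 1  0  0  1  0 -3  2]
  M: [ 0  1  0  0  0  1 -2]
Echelon form has 4 nonzero rows (pivots: ℓ,m,i,ΔT)
Π count = n − r = 7 − 4 = 3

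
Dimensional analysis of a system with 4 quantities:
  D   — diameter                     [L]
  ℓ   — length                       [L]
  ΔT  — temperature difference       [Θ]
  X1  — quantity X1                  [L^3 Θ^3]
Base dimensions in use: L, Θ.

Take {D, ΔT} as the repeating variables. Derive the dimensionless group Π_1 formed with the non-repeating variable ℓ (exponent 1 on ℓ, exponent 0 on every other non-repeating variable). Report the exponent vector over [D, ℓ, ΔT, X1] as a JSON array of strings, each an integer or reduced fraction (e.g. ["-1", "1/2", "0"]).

Write exponents as rows L,Θ / cols D,ℓ,ΔT,X1:
  L: [ 1  1  0  3]
  Θ: [ 0  0  1  3]
RREF → pivots at {D,ΔT} ⇒ r = 2
Pivot set = {D,ΔT}, free = {ℓ,X1}
RREF:
  r0: [   1    1    0    3]
  r1: [   0    0    1    3]
Fix exponent of ℓ at 1, X1 at 0; solve each RREF row for its pivot's exponent:
  r0: exp(D) + (1)·1 = 0 ⇒ exp(D) = -1
  r1: exp(ΔT) + (0)·1 = 0 ⇒ exp(ΔT) = 0
Π_1 = D^-1 · ℓ

["-1", "1", "0", "0"]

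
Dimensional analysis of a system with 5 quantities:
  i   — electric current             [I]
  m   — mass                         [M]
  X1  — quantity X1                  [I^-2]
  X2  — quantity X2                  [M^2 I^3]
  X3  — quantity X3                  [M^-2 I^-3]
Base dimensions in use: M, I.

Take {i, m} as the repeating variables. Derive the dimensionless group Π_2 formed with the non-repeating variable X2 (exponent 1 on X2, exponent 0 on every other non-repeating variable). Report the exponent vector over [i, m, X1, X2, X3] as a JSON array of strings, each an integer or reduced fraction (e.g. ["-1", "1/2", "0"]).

Write exponents as rows M,I / cols i,m,X1,X2,X3:
  M: [ 0  1  0  2 -2]
  I: [ 1  0 -2  3 -3]
Echelon form has 2 nonzero rows (pivots: i,m)
Pivot set = {i,m}, free = {X1,X2,X3}
RREF:
  r0: [   1    0   -2    3   -3]
  r1: [   0    1    0    2   -2]
Fix exponent of X2 at 1, X1 at 0, X3 at 0; solve each RREF row for its pivot's exponent:
  r0: exp(i) + (3)·1 = 0 ⇒ exp(i) = -3
  r1: exp(m) + (2)·1 = 0 ⇒ exp(m) = -2
Π_2 = i^-3 · m^-2 · X2

["-3", "-2", "0", "1", "0"]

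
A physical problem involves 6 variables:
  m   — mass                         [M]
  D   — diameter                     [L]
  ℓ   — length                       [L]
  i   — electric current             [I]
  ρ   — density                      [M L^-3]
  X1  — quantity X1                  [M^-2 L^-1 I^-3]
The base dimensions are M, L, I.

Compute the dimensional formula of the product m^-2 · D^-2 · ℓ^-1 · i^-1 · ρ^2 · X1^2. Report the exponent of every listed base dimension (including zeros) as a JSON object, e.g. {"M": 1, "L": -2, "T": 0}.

Exponent matrix [M,L,I] × [m,D,ℓ,i,ρ,X1]:
  M: [ 1  0  0  0  1 -2]
  L: [ 0  1  1  0 -3 -1]
  I: [ 0  0  0  1  0 -3]
  [M]: (-2)·1+(-2)·0+(-1)·0+(-1)·0+(2)·1+(2)·-2 = -4
  [L]: (-2)·0+(-2)·1+(-1)·1+(-1)·0+(2)·-3+(2)·-1 = -11
  [I]: (-2)·0+(-2)·0+(-1)·0+(-1)·1+(2)·0+(2)·-3 = -7
⇒ M^-4 L^-11 I^-7

{"M": -4, "L": -11, "I": -7}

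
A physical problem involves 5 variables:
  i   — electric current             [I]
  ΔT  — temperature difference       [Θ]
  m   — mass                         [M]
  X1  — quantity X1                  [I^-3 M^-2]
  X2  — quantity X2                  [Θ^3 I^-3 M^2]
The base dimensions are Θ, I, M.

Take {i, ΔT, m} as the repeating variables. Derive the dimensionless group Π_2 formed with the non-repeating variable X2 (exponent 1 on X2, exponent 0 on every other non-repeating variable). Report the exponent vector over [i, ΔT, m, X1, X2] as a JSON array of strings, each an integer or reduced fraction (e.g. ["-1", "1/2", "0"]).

["3", "-3", "-2", "0", "1"]

Exponent matrix [Θ,I,M] × [i,ΔT,m,X1,X2]:
  Θ: [ 0  1  0  0  3]
  I: [ 1  0  0 -3 -3]
  M: [ 0  0  1 -2  2]
Echelon form has 3 nonzero rows (pivots: i,ΔT,m)
Pivot set = {i,ΔT,m}, free = {X1,X2}
RREF:
  r0: [   1    0    0   -3   -3]
  r1: [   0    1    0    0    3]
  r2: [   0    0    1   -2    2]
Fix exponent of X2 at 1, X1 at 0; solve each RREF row for its pivot's exponent:
  r0: exp(i) + (-3)·1 = 0 ⇒ exp(i) = 3
  r1: exp(ΔT) + (3)·1 = 0 ⇒ exp(ΔT) = -3
  r2: exp(m) + (2)·1 = 0 ⇒ exp(m) = -2
Π_2 = i^3 · ΔT^-3 · m^-2 · X2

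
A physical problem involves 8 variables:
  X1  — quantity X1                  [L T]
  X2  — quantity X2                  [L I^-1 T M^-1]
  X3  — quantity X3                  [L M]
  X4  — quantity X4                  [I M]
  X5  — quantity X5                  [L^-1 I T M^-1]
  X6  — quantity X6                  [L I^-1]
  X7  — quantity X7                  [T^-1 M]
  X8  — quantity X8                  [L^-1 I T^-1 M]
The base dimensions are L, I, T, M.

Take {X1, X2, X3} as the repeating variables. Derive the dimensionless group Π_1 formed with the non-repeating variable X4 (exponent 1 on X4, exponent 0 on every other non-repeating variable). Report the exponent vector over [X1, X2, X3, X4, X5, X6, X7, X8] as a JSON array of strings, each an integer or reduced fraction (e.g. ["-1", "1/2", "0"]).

["-1", "1", "0", "1", "0", "0", "0", "0"]

Dimensional matrix (L×I×T×M by X1×X2×X3×X4×X5×X6×X7×X8):
  L: [ 1  1  1  0 -1  1  0 -1]
  I: [ 0 -1  0  1  1 -1  0  1]
  T: [ 1  1  0  0  1  0 -1 -1]
  M: [ 0 -1  1  1 -1  0  1  1]
Echelon form has 3 nonzero rows (pivots: X1,X2,X3)
Repeat: X1,X2,X3; free: X4,X5,X6,X7,X8
RREF:
  r0: [   1    0    0    1    2   -1   -1    0]
  r1: [   0    1    0   -1   -1    1    0   -1]
  r2: [   0    0    1    0   -2    1    1    0]
  r3: [   0    0    0    0    0    0    0    0]
Fix exponent of X4 at 1, X5 at 0, X6 at 0, X7 at 0, X8 at 0; solve each RREF row for its pivot's exponent:
  r0: exp(X1) + (1)·1 = 0 ⇒ exp(X1) = -1
  r1: exp(X2) + (-1)·1 = 0 ⇒ exp(X2) = 1
  r2: exp(X3) + (0)·1 = 0 ⇒ exp(X3) = 0
Π_1 = X1^-1 · X2 · X4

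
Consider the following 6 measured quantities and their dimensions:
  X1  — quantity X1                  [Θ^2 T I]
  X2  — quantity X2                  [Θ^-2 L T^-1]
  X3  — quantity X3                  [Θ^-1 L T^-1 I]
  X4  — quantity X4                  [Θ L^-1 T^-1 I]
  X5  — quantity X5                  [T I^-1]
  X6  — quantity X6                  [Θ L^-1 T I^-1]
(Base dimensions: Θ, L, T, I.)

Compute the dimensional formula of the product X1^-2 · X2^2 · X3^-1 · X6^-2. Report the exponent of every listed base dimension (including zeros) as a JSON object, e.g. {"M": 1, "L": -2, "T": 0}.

{"Θ": -9, "L": 3, "T": -5, "I": -1}

Write exponents as rows Θ,L,T,I / cols X1,X2,X3,X4,X5,X6:
  Θ: [ 2 -2 -1  1  0  1]
  L: [ 0  1  1 -1  0 -1]
  T: [ 1 -1 -1 -1  1  1]
  I: [ 1  0  1  1 -1 -1]
  [Θ]: (-2)·2+(2)·-2+(-1)·-1+(-2)·1 = -9
  [L]: (-2)·0+(2)·1+(-1)·1+(-2)·-1 = 3
  [T]: (-2)·1+(2)·-1+(-1)·-1+(-2)·1 = -5
  [I]: (-2)·1+(2)·0+(-1)·1+(-2)·-1 = -1
⇒ Θ^-9 L^3 T^-5 I^-1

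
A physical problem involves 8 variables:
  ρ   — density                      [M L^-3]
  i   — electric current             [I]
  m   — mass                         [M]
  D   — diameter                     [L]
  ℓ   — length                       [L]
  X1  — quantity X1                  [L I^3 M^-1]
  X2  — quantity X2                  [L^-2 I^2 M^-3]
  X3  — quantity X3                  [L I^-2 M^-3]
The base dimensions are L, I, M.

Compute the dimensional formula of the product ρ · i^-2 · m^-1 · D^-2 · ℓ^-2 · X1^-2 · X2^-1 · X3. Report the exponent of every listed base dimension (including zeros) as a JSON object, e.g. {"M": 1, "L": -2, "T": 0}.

Dimensional matrix (L×I×M by ρ×i×m×D×ℓ×X1×X2×X3):
  L: [-3  0  0  1  1  1 -2  1]
  I: [ 0  1  0  0  0  3  2 -2]
  M: [ 1  0  1  0  0 -1 -3 -3]
  [L]: (1)·-3+(-2)·0+(-1)·0+(-2)·1+(-2)·1+(-2)·1+(-1)·-2+(1)·1 = -6
  [I]: (1)·0+(-2)·1+(-1)·0+(-2)·0+(-2)·0+(-2)·3+(-1)·2+(1)·-2 = -12
  [M]: (1)·1+(-2)·0+(-1)·1+(-2)·0+(-2)·0+(-2)·-1+(-1)·-3+(1)·-3 = 2
⇒ L^-6 I^-12 M^2

{"L": -6, "I": -12, "M": 2}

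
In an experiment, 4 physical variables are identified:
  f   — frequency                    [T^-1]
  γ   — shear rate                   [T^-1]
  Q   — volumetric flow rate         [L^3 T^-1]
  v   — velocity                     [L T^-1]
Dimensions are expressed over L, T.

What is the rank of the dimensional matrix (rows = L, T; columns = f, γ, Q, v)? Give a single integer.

2

Write exponents as rows L,T / cols f,γ,Q,v:
  L: [ 0  0  3  1]
  T: [-1 -1 -1 -1]
RREF → pivots at {f,Q} ⇒ r = 2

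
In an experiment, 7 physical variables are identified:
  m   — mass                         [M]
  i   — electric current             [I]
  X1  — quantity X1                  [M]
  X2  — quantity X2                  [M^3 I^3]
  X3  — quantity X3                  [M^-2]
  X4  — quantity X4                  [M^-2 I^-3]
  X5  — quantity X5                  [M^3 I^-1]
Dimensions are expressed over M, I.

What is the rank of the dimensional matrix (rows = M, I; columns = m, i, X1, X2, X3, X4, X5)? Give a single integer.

Exponent matrix [M,I] × [m,i,X1,X2,X3,X4,X5]:
  M: [ 1  0  1  3 -2 -2  3]
  I: [ 0  1  0  3  0 -3 -1]
RREF → pivots at {m,i} ⇒ r = 2

2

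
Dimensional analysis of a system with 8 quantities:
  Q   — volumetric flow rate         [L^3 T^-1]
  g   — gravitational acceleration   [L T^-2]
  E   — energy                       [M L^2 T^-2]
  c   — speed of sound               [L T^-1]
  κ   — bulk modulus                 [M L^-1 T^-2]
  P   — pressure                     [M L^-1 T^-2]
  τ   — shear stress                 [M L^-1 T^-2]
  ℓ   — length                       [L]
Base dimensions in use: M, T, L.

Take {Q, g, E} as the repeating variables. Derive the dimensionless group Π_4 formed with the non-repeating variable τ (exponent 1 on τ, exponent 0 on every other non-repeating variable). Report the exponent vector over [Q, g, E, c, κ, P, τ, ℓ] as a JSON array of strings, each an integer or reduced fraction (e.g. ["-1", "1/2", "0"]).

["6/5", "-3/5", "-1", "0", "0", "0", "1", "0"]

Dimensional matrix (M×T×L by Q×g×E×c×κ×P×τ×ℓ):
  M: [ 0  0  1  0  1  1  1  0]
  T: [-1 -2 -2 -1 -2 -2 -2  0]
  L: [ 3  1  2  1 -1 -1 -1  1]
Echelon form has 3 nonzero rows (pivots: Q,g,E)
Repeat: Q,g,E; free: c,κ,P,τ,ℓ
RREF:
  r0: [   1    0    0  1/5 -6/5 -6/5 -6/5  2/5]
  r1: [   0    1    0  2/5  3/5  3/5  3/5 -1/5]
  r2: [   0    0    1    0    1    1    1    0]
Fix exponent of τ at 1, c at 0, κ at 0, P at 0, ℓ at 0; solve each RREF row for its pivot's exponent:
  r0: exp(Q) + (-6/5)·1 = 0 ⇒ exp(Q) = 6/5
  r1: exp(g) + (3/5)·1 = 0 ⇒ exp(g) = -3/5
  r2: exp(E) + (1)·1 = 0 ⇒ exp(E) = -1
Π_4 = Q^(6/5) · g^(-3/5) · E^-1 · τ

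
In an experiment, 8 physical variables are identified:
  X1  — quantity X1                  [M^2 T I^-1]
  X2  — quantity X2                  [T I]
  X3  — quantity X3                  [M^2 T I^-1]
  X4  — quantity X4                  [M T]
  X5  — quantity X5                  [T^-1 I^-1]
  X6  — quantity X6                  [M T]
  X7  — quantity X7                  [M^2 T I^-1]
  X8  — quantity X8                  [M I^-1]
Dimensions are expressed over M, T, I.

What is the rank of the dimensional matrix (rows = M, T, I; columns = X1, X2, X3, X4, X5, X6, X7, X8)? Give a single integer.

2

Write exponents as rows M,T,I / cols X1,X2,X3,X4,X5,X6,X7,X8:
  M: [ 2  0  2  1  0  1  2  1]
  T: [ 1  1  1  1 -1  1  1  0]
  I: [-1  1 -1  0 -1  0 -1 -1]
Echelon form has 2 nonzero rows (pivots: X1,X2)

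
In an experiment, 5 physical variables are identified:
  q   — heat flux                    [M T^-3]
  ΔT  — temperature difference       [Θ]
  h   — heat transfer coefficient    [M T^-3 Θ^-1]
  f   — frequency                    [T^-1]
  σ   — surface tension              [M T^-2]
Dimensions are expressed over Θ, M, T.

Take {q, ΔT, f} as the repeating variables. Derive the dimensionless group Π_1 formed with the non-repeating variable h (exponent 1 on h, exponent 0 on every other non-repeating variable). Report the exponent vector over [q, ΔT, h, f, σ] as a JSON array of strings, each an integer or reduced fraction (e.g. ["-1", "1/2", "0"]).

Exponent matrix [Θ,M,T] × [q,ΔT,h,f,σ]:
  Θ: [ 0  1 -1  0  0]
  M: [ 1  0  1  0  1]
  T: [-3  0 -3 -1 -2]
Row reduction gives pivot columns q,ΔT,f; rank = 3
Pivot set = {q,ΔT,f}, free = {h,σ}
RREF:
  r0: [   1    0    1    0    1]
  r1: [   0    1   -1    0    0]
  r2: [   0    0    0    1   -1]
Fix exponent of h at 1, σ at 0; solve each RREF row for its pivot's exponent:
  r0: exp(q) + (1)·1 = 0 ⇒ exp(q) = -1
  r1: exp(ΔT) + (-1)·1 = 0 ⇒ exp(ΔT) = 1
  r2: exp(f) + (0)·1 = 0 ⇒ exp(f) = 0
Π_1 = q^-1 · ΔT · h

["-1", "1", "1", "0", "0"]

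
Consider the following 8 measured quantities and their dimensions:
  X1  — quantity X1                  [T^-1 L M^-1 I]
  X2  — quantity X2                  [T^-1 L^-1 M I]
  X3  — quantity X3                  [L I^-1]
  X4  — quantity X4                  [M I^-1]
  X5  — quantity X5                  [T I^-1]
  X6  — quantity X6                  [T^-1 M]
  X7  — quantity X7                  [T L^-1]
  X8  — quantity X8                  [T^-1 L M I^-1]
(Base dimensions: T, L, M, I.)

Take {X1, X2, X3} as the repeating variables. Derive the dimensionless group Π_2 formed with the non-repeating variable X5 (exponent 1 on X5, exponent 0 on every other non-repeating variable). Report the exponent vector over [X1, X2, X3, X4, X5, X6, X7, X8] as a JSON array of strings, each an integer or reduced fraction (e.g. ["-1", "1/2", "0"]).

Write exponents as rows T,L,M,I / cols X1,X2,X3,X4,X5,X6,X7,X8:
  T: [-1 -1  0  0  1 -1  1 -1]
  L: [ 1 -1  1  0  0  0 -1  1]
  M: [-1  1  0  1  0  1  0  1]
  I: [ 1  1 -1 -1 -1  0  0 -1]
Echelon form has 3 nonzero rows (pivots: X1,X2,X3)
Pivot set = {X1,X2,X3}, free = {X4,X5,X6,X7,X8}
RREF:
  r0: [   1    0    0 -1/2 -1/2    0 -1/2    0]
  r1: [   0    1    0  1/2 -1/2    1 -1/2    1]
  r2: [   0    0    1    1    0    1   -1    2]
  r3: [   0    0    0    0    0    0    0    0]
Fix exponent of X5 at 1, X4 at 0, X6 at 0, X7 at 0, X8 at 0; solve each RREF row for its pivot's exponent:
  r0: exp(X1) + (-1/2)·1 = 0 ⇒ exp(X1) = 1/2
  r1: exp(X2) + (-1/2)·1 = 0 ⇒ exp(X2) = 1/2
  r2: exp(X3) + (0)·1 = 0 ⇒ exp(X3) = 0
Π_2 = X1^(1/2) · X2^(1/2) · X5

["1/2", "1/2", "0", "0", "1", "0", "0", "0"]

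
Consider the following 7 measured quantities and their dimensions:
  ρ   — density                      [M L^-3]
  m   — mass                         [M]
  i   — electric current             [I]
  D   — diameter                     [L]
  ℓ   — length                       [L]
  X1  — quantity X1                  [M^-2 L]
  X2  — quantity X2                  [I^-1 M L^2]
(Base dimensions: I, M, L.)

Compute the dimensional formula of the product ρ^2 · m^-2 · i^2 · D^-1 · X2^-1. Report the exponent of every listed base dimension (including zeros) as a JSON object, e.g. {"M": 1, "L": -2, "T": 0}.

Write exponents as rows I,M,L / cols ρ,m,i,D,ℓ,X1,X2:
  I: [ 0  0  1  0  0  0 -1]
  M: [ 1  1  0  0  0 -2  1]
  L: [-3  0  0  1  1  1  2]
  [I]: (2)·0+(-2)·0+(2)·1+(-1)·0+(-1)·-1 = 3
  [M]: (2)·1+(-2)·1+(2)·0+(-1)·0+(-1)·1 = -1
  [L]: (2)·-3+(-2)·0+(2)·0+(-1)·1+(-1)·2 = -9
⇒ I^3 M^-1 L^-9

{"I": 3, "M": -1, "L": -9}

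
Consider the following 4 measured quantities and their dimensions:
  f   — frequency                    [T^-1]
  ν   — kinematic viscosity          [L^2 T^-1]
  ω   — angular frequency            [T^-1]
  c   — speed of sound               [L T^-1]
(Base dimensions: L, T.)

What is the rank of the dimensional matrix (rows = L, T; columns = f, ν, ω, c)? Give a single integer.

Exponent matrix [L,T] × [f,ν,ω,c]:
  L: [ 0  2  0  1]
  T: [-1 -1 -1 -1]
Row reduction gives pivot columns f,ν; rank = 2

2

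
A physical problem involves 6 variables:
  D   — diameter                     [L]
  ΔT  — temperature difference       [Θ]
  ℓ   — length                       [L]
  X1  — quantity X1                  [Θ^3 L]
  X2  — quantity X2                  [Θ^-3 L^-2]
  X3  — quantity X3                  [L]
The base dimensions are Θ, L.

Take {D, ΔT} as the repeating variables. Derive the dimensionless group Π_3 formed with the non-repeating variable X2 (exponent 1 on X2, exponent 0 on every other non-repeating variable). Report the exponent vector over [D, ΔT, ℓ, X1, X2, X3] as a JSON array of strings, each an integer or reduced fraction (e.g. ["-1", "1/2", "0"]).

["2", "3", "0", "0", "1", "0"]

Write exponents as rows Θ,L / cols D,ΔT,ℓ,X1,X2,X3:
  Θ: [ 0  1  0  3 -3  0]
  L: [ 1  0  1  1 -2  1]
Row reduction gives pivot columns D,ΔT; rank = 2
Repeat: D,ΔT; free: ℓ,X1,X2,X3
RREF:
  r0: [   1    0    1    1   -2    1]
  r1: [   0    1    0    3   -3    0]
Fix exponent of X2 at 1, ℓ at 0, X1 at 0, X3 at 0; solve each RREF row for its pivot's exponent:
  r0: exp(D) + (-2)·1 = 0 ⇒ exp(D) = 2
  r1: exp(ΔT) + (-3)·1 = 0 ⇒ exp(ΔT) = 3
Π_3 = D^2 · ΔT^3 · X2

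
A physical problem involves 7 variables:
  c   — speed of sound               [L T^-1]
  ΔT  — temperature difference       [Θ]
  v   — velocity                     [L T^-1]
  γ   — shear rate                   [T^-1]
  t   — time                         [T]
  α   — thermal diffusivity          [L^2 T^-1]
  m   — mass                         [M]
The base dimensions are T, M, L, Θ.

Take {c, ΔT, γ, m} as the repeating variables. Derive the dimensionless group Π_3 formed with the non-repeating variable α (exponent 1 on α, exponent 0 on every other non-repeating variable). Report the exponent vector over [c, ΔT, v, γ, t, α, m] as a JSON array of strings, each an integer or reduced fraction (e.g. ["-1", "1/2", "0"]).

Write exponents as rows T,M,L,Θ / cols c,ΔT,v,γ,t,α,m:
  T: [-1  0 -1 -1  1 -1  0]
  M: [ 0  0  0  0  0  0  1]
  L: [ 1  0  1  0  0  2  0]
  Θ: [ 0  1  0  0  0  0  0]
Row reduction gives pivot columns c,ΔT,γ,m; rank = 4
Repeat: c,ΔT,γ,m; free: v,t,α
RREF:
  r0: [   1    0    1    0    0    2    0]
  r1: [   0    1    0    0    0    0    0]
  r2: [   0    0    0    1   -1   -1    0]
  r3: [   0    0    0    0    0    0    1]
Fix exponent of α at 1, v at 0, t at 0; solve each RREF row for its pivot's exponent:
  r0: exp(c) + (2)·1 = 0 ⇒ exp(c) = -2
  r1: exp(ΔT) + (0)·1 = 0 ⇒ exp(ΔT) = 0
  r2: exp(γ) + (-1)·1 = 0 ⇒ exp(γ) = 1
  r3: exp(m) + (0)·1 = 0 ⇒ exp(m) = 0
Π_3 = c^-2 · γ · α

["-2", "0", "0", "1", "0", "1", "0"]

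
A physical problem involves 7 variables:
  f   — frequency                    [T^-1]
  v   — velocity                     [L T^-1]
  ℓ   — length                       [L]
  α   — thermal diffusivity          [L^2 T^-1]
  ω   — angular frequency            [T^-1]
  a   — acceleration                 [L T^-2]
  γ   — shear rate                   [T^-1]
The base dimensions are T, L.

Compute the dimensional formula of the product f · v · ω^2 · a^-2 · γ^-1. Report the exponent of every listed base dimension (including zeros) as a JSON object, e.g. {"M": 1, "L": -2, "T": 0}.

{"T": 1, "L": -1}

Write exponents as rows T,L / cols f,v,ℓ,α,ω,a,γ:
  T: [-1 -1  0 -1 -1 -2 -1]
  L: [ 0  1  1  2  0  1  0]
  [T]: (1)·-1+(1)·-1+(2)·-1+(-2)·-2+(-1)·-1 = 1
  [L]: (1)·0+(1)·1+(2)·0+(-2)·1+(-1)·0 = -1
⇒ T L^-1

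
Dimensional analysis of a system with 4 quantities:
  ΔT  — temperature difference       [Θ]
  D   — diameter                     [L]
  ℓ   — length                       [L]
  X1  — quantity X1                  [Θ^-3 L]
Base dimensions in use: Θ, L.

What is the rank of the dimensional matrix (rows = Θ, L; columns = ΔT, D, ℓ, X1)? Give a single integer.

2

Exponent matrix [Θ,L] × [ΔT,D,ℓ,X1]:
  Θ: [ 1  0  0 -3]
  L: [ 0  1  1  1]
Row reduction gives pivot columns ΔT,D; rank = 2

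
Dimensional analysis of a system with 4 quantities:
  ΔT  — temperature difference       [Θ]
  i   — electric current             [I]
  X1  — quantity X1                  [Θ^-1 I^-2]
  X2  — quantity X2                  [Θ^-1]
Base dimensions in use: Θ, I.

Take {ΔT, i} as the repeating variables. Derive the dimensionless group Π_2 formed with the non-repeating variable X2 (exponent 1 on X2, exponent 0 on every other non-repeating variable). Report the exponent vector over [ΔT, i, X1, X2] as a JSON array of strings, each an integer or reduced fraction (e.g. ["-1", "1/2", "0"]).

Dimensional matrix (Θ×I by ΔT×i×X1×X2):
  Θ: [ 1  0 -1 -1]
  I: [ 0  1 -2  0]
Echelon form has 2 nonzero rows (pivots: ΔT,i)
Pivot set = {ΔT,i}, free = {X1,X2}
RREF:
  r0: [   1    0   -1   -1]
  r1: [   0    1   -2    0]
Fix exponent of X2 at 1, X1 at 0; solve each RREF row for its pivot's exponent:
  r0: exp(ΔT) + (-1)·1 = 0 ⇒ exp(ΔT) = 1
  r1: exp(i) + (0)·1 = 0 ⇒ exp(i) = 0
Π_2 = ΔT · X2

["1", "0", "0", "1"]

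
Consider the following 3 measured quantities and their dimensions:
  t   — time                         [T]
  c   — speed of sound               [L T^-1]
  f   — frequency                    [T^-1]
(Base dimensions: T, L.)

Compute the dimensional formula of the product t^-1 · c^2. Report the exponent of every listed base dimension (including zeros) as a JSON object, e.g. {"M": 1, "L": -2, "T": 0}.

{"T": -3, "L": 2}

Dimensional matrix (T×L by t×c×f):
  T: [ 1 -1 -1]
  L: [ 0  1  0]
  [T]: (-1)·1+(2)·-1 = -3
  [L]: (-1)·0+(2)·1 = 2
⇒ T^-3 L^2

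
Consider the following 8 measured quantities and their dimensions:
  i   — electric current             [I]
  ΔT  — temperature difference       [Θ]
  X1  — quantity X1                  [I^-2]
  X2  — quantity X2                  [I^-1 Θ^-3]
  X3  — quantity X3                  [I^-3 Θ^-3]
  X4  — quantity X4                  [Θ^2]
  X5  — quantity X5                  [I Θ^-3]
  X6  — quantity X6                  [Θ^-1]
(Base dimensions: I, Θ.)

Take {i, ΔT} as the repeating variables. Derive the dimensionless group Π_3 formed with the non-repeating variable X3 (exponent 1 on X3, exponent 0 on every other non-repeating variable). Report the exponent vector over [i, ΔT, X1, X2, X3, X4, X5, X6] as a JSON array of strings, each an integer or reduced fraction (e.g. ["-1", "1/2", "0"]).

["3", "3", "0", "0", "1", "0", "0", "0"]

Exponent matrix [I,Θ] × [i,ΔT,X1,X2,X3,X4,X5,X6]:
  I: [ 1  0 -2 -1 -3  0  1  0]
  Θ: [ 0  1  0 -3 -3  2 -3 -1]
Row reduction gives pivot columns i,ΔT; rank = 2
Pivot set = {i,ΔT}, free = {X1,X2,X3,X4,X5,X6}
RREF:
  r0: [   1    0   -2   -1   -3    0    1    0]
  r1: [   0    1    0   -3   -3    2   -3   -1]
Fix exponent of X3 at 1, X1 at 0, X2 at 0, X4 at 0, X5 at 0, X6 at 0; solve each RREF row for its pivot's exponent:
  r0: exp(i) + (-3)·1 = 0 ⇒ exp(i) = 3
  r1: exp(ΔT) + (-3)·1 = 0 ⇒ exp(ΔT) = 3
Π_3 = i^3 · ΔT^3 · X3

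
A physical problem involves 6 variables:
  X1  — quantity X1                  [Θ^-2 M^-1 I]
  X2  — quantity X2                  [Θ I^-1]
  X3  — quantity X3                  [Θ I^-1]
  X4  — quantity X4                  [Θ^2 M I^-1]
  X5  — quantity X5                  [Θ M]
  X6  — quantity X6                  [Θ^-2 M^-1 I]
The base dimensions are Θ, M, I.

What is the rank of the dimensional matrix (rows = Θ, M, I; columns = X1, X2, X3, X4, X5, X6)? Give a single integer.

Write exponents as rows Θ,M,I / cols X1,X2,X3,X4,X5,X6:
  Θ: [-2  1  1  2  1 -2]
  M: [-1  0  0  1  1 -1]
  I: [ 1 -1 -1 -1  0  1]
Echelon form has 2 nonzero rows (pivots: X1,X2)

2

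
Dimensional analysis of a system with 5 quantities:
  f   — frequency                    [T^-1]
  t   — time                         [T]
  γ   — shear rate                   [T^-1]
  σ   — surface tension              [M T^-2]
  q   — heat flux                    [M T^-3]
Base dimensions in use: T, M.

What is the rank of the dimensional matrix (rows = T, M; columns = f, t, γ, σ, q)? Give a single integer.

Write exponents as rows T,M / cols f,t,γ,σ,q:
  T: [-1  1 -1 -2 -3]
  M: [ 0  0  0  1  1]
Row reduction gives pivot columns f,σ; rank = 2

2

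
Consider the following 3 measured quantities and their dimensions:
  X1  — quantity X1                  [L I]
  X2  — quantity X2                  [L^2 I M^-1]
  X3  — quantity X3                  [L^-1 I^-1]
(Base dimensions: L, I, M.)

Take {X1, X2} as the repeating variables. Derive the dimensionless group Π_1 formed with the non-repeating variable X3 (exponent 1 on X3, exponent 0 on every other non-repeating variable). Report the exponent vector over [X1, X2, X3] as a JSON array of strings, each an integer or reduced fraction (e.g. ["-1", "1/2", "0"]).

["1", "0", "1"]

Exponent matrix [L,I,M] × [X1,X2,X3]:
  L: [ 1  2 -1]
  I: [ 1  1 -1]
  M: [ 0 -1  0]
Row reduction gives pivot columns X1,X2; rank = 2
Pivot set = {X1,X2}, free = {X3}
RREF:
  r0: [   1    0   -1]
  r1: [   0    1    0]
  r2: [   0    0    0]
Fix exponent of X3 at 1; solve each RREF row for its pivot's exponent:
  r0: exp(X1) + (-1)·1 = 0 ⇒ exp(X1) = 1
  r1: exp(X2) + (0)·1 = 0 ⇒ exp(X2) = 0
Π_1 = X1 · X3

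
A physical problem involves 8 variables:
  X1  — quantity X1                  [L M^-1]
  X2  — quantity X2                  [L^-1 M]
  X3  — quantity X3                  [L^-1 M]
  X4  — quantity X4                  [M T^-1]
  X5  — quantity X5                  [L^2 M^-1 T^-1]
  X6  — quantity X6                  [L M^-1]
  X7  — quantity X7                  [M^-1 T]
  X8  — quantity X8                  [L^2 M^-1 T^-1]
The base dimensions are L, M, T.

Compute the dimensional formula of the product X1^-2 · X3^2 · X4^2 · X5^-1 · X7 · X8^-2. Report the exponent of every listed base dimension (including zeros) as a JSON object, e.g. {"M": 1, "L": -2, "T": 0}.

{"L": -10, "M": 8, "T": 2}

Dimensional matrix (L×M×T by X1×X2×X3×X4×X5×X6×X7×X8):
  L: [ 1 -1 -1  0  2  1  0  2]
  M: [-1  1  1  1 -1 -1 -1 -1]
  T: [ 0  0  0 -1 -1  0  1 -1]
  [L]: (-2)·1+(2)·-1+(2)·0+(-1)·2+(1)·0+(-2)·2 = -10
  [M]: (-2)·-1+(2)·1+(2)·1+(-1)·-1+(1)·-1+(-2)·-1 = 8
  [T]: (-2)·0+(2)·0+(2)·-1+(-1)·-1+(1)·1+(-2)·-1 = 2
⇒ L^-10 M^8 T^2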